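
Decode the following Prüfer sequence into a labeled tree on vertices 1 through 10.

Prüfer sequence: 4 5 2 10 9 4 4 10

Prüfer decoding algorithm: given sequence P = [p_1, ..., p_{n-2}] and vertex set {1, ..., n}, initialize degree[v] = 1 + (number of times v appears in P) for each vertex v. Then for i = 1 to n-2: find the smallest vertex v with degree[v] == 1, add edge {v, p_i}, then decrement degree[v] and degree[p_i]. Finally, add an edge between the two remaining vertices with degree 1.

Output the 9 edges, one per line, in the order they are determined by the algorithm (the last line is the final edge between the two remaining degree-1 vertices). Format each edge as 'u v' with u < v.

Initial degrees: {1:1, 2:2, 3:1, 4:4, 5:2, 6:1, 7:1, 8:1, 9:2, 10:3}
Step 1: smallest deg-1 vertex = 1, p_1 = 4. Add edge {1,4}. Now deg[1]=0, deg[4]=3.
Step 2: smallest deg-1 vertex = 3, p_2 = 5. Add edge {3,5}. Now deg[3]=0, deg[5]=1.
Step 3: smallest deg-1 vertex = 5, p_3 = 2. Add edge {2,5}. Now deg[5]=0, deg[2]=1.
Step 4: smallest deg-1 vertex = 2, p_4 = 10. Add edge {2,10}. Now deg[2]=0, deg[10]=2.
Step 5: smallest deg-1 vertex = 6, p_5 = 9. Add edge {6,9}. Now deg[6]=0, deg[9]=1.
Step 6: smallest deg-1 vertex = 7, p_6 = 4. Add edge {4,7}. Now deg[7]=0, deg[4]=2.
Step 7: smallest deg-1 vertex = 8, p_7 = 4. Add edge {4,8}. Now deg[8]=0, deg[4]=1.
Step 8: smallest deg-1 vertex = 4, p_8 = 10. Add edge {4,10}. Now deg[4]=0, deg[10]=1.
Final: two remaining deg-1 vertices are 9, 10. Add edge {9,10}.

Answer: 1 4
3 5
2 5
2 10
6 9
4 7
4 8
4 10
9 10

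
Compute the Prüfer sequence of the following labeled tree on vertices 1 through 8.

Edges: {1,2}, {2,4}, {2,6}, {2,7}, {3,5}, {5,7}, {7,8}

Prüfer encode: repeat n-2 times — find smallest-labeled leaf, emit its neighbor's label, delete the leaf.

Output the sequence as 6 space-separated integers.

Answer: 2 5 2 7 2 7

Derivation:
Step 1: leaves = {1,3,4,6,8}. Remove smallest leaf 1, emit neighbor 2.
Step 2: leaves = {3,4,6,8}. Remove smallest leaf 3, emit neighbor 5.
Step 3: leaves = {4,5,6,8}. Remove smallest leaf 4, emit neighbor 2.
Step 4: leaves = {5,6,8}. Remove smallest leaf 5, emit neighbor 7.
Step 5: leaves = {6,8}. Remove smallest leaf 6, emit neighbor 2.
Step 6: leaves = {2,8}. Remove smallest leaf 2, emit neighbor 7.
Done: 2 vertices remain (7, 8). Sequence = [2 5 2 7 2 7]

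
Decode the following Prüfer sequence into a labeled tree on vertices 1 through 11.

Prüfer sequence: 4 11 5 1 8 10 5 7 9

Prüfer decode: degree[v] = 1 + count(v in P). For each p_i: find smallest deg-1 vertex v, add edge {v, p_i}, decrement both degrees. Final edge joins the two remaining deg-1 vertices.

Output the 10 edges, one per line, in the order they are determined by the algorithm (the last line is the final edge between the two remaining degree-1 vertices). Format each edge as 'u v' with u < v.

Answer: 2 4
3 11
4 5
1 6
1 8
8 10
5 10
5 7
7 9
9 11

Derivation:
Initial degrees: {1:2, 2:1, 3:1, 4:2, 5:3, 6:1, 7:2, 8:2, 9:2, 10:2, 11:2}
Step 1: smallest deg-1 vertex = 2, p_1 = 4. Add edge {2,4}. Now deg[2]=0, deg[4]=1.
Step 2: smallest deg-1 vertex = 3, p_2 = 11. Add edge {3,11}. Now deg[3]=0, deg[11]=1.
Step 3: smallest deg-1 vertex = 4, p_3 = 5. Add edge {4,5}. Now deg[4]=0, deg[5]=2.
Step 4: smallest deg-1 vertex = 6, p_4 = 1. Add edge {1,6}. Now deg[6]=0, deg[1]=1.
Step 5: smallest deg-1 vertex = 1, p_5 = 8. Add edge {1,8}. Now deg[1]=0, deg[8]=1.
Step 6: smallest deg-1 vertex = 8, p_6 = 10. Add edge {8,10}. Now deg[8]=0, deg[10]=1.
Step 7: smallest deg-1 vertex = 10, p_7 = 5. Add edge {5,10}. Now deg[10]=0, deg[5]=1.
Step 8: smallest deg-1 vertex = 5, p_8 = 7. Add edge {5,7}. Now deg[5]=0, deg[7]=1.
Step 9: smallest deg-1 vertex = 7, p_9 = 9. Add edge {7,9}. Now deg[7]=0, deg[9]=1.
Final: two remaining deg-1 vertices are 9, 11. Add edge {9,11}.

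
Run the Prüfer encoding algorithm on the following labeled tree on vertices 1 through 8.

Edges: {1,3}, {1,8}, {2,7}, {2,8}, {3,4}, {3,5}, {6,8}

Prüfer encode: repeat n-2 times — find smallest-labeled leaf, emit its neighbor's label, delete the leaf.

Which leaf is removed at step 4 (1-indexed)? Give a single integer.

Answer: 1

Derivation:
Step 1: current leaves = {4,5,6,7}. Remove leaf 4 (neighbor: 3).
Step 2: current leaves = {5,6,7}. Remove leaf 5 (neighbor: 3).
Step 3: current leaves = {3,6,7}. Remove leaf 3 (neighbor: 1).
Step 4: current leaves = {1,6,7}. Remove leaf 1 (neighbor: 8).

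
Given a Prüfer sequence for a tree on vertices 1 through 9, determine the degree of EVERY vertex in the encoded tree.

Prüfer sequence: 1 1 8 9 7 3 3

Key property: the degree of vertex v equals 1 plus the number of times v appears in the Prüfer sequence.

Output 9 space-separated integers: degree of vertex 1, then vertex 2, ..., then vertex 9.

Answer: 3 1 3 1 1 1 2 2 2

Derivation:
p_1 = 1: count[1] becomes 1
p_2 = 1: count[1] becomes 2
p_3 = 8: count[8] becomes 1
p_4 = 9: count[9] becomes 1
p_5 = 7: count[7] becomes 1
p_6 = 3: count[3] becomes 1
p_7 = 3: count[3] becomes 2
Degrees (1 + count): deg[1]=1+2=3, deg[2]=1+0=1, deg[3]=1+2=3, deg[4]=1+0=1, deg[5]=1+0=1, deg[6]=1+0=1, deg[7]=1+1=2, deg[8]=1+1=2, deg[9]=1+1=2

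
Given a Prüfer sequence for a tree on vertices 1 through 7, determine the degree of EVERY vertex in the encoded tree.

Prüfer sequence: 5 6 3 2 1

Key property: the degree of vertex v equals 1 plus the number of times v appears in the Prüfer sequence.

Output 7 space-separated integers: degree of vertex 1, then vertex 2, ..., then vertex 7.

p_1 = 5: count[5] becomes 1
p_2 = 6: count[6] becomes 1
p_3 = 3: count[3] becomes 1
p_4 = 2: count[2] becomes 1
p_5 = 1: count[1] becomes 1
Degrees (1 + count): deg[1]=1+1=2, deg[2]=1+1=2, deg[3]=1+1=2, deg[4]=1+0=1, deg[5]=1+1=2, deg[6]=1+1=2, deg[7]=1+0=1

Answer: 2 2 2 1 2 2 1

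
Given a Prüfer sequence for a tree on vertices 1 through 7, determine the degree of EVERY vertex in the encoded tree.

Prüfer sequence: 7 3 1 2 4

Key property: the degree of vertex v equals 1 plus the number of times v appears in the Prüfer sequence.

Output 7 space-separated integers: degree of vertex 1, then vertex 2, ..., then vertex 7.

p_1 = 7: count[7] becomes 1
p_2 = 3: count[3] becomes 1
p_3 = 1: count[1] becomes 1
p_4 = 2: count[2] becomes 1
p_5 = 4: count[4] becomes 1
Degrees (1 + count): deg[1]=1+1=2, deg[2]=1+1=2, deg[3]=1+1=2, deg[4]=1+1=2, deg[5]=1+0=1, deg[6]=1+0=1, deg[7]=1+1=2

Answer: 2 2 2 2 1 1 2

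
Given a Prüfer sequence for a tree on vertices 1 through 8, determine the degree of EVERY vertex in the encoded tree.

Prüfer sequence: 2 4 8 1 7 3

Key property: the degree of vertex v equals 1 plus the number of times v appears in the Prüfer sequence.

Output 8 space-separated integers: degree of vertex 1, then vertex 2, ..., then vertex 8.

p_1 = 2: count[2] becomes 1
p_2 = 4: count[4] becomes 1
p_3 = 8: count[8] becomes 1
p_4 = 1: count[1] becomes 1
p_5 = 7: count[7] becomes 1
p_6 = 3: count[3] becomes 1
Degrees (1 + count): deg[1]=1+1=2, deg[2]=1+1=2, deg[3]=1+1=2, deg[4]=1+1=2, deg[5]=1+0=1, deg[6]=1+0=1, deg[7]=1+1=2, deg[8]=1+1=2

Answer: 2 2 2 2 1 1 2 2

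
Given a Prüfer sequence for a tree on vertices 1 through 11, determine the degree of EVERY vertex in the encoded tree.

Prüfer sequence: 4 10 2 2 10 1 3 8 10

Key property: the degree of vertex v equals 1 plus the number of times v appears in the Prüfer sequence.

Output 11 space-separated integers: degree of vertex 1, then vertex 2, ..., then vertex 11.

Answer: 2 3 2 2 1 1 1 2 1 4 1

Derivation:
p_1 = 4: count[4] becomes 1
p_2 = 10: count[10] becomes 1
p_3 = 2: count[2] becomes 1
p_4 = 2: count[2] becomes 2
p_5 = 10: count[10] becomes 2
p_6 = 1: count[1] becomes 1
p_7 = 3: count[3] becomes 1
p_8 = 8: count[8] becomes 1
p_9 = 10: count[10] becomes 3
Degrees (1 + count): deg[1]=1+1=2, deg[2]=1+2=3, deg[3]=1+1=2, deg[4]=1+1=2, deg[5]=1+0=1, deg[6]=1+0=1, deg[7]=1+0=1, deg[8]=1+1=2, deg[9]=1+0=1, deg[10]=1+3=4, deg[11]=1+0=1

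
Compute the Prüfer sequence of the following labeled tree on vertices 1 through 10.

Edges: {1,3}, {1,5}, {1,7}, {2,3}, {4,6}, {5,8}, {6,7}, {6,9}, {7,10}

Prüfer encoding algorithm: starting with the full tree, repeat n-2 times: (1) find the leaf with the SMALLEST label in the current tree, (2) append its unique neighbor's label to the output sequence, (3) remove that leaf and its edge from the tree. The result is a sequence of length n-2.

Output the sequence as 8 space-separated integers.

Step 1: leaves = {2,4,8,9,10}. Remove smallest leaf 2, emit neighbor 3.
Step 2: leaves = {3,4,8,9,10}. Remove smallest leaf 3, emit neighbor 1.
Step 3: leaves = {4,8,9,10}. Remove smallest leaf 4, emit neighbor 6.
Step 4: leaves = {8,9,10}. Remove smallest leaf 8, emit neighbor 5.
Step 5: leaves = {5,9,10}. Remove smallest leaf 5, emit neighbor 1.
Step 6: leaves = {1,9,10}. Remove smallest leaf 1, emit neighbor 7.
Step 7: leaves = {9,10}. Remove smallest leaf 9, emit neighbor 6.
Step 8: leaves = {6,10}. Remove smallest leaf 6, emit neighbor 7.
Done: 2 vertices remain (7, 10). Sequence = [3 1 6 5 1 7 6 7]

Answer: 3 1 6 5 1 7 6 7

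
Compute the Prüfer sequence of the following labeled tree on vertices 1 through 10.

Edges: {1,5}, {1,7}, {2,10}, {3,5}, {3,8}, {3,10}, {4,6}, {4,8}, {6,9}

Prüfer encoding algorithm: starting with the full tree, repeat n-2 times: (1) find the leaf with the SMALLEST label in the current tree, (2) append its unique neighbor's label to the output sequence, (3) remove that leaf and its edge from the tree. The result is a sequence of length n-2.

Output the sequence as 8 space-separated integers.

Answer: 10 1 5 3 6 4 8 3

Derivation:
Step 1: leaves = {2,7,9}. Remove smallest leaf 2, emit neighbor 10.
Step 2: leaves = {7,9,10}. Remove smallest leaf 7, emit neighbor 1.
Step 3: leaves = {1,9,10}. Remove smallest leaf 1, emit neighbor 5.
Step 4: leaves = {5,9,10}. Remove smallest leaf 5, emit neighbor 3.
Step 5: leaves = {9,10}. Remove smallest leaf 9, emit neighbor 6.
Step 6: leaves = {6,10}. Remove smallest leaf 6, emit neighbor 4.
Step 7: leaves = {4,10}. Remove smallest leaf 4, emit neighbor 8.
Step 8: leaves = {8,10}. Remove smallest leaf 8, emit neighbor 3.
Done: 2 vertices remain (3, 10). Sequence = [10 1 5 3 6 4 8 3]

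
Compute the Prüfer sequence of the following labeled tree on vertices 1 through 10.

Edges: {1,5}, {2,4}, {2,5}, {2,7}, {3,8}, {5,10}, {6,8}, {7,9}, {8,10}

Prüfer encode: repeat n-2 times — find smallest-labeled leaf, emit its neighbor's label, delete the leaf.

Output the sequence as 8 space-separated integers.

Answer: 5 8 2 8 10 7 2 5

Derivation:
Step 1: leaves = {1,3,4,6,9}. Remove smallest leaf 1, emit neighbor 5.
Step 2: leaves = {3,4,6,9}. Remove smallest leaf 3, emit neighbor 8.
Step 3: leaves = {4,6,9}. Remove smallest leaf 4, emit neighbor 2.
Step 4: leaves = {6,9}. Remove smallest leaf 6, emit neighbor 8.
Step 5: leaves = {8,9}. Remove smallest leaf 8, emit neighbor 10.
Step 6: leaves = {9,10}. Remove smallest leaf 9, emit neighbor 7.
Step 7: leaves = {7,10}. Remove smallest leaf 7, emit neighbor 2.
Step 8: leaves = {2,10}. Remove smallest leaf 2, emit neighbor 5.
Done: 2 vertices remain (5, 10). Sequence = [5 8 2 8 10 7 2 5]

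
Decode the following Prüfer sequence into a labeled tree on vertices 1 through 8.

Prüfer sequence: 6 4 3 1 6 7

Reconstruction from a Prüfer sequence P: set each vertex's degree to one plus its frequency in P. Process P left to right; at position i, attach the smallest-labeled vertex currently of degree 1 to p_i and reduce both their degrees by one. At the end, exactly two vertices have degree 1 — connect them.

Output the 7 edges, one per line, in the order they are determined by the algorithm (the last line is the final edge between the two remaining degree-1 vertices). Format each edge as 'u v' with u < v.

Answer: 2 6
4 5
3 4
1 3
1 6
6 7
7 8

Derivation:
Initial degrees: {1:2, 2:1, 3:2, 4:2, 5:1, 6:3, 7:2, 8:1}
Step 1: smallest deg-1 vertex = 2, p_1 = 6. Add edge {2,6}. Now deg[2]=0, deg[6]=2.
Step 2: smallest deg-1 vertex = 5, p_2 = 4. Add edge {4,5}. Now deg[5]=0, deg[4]=1.
Step 3: smallest deg-1 vertex = 4, p_3 = 3. Add edge {3,4}. Now deg[4]=0, deg[3]=1.
Step 4: smallest deg-1 vertex = 3, p_4 = 1. Add edge {1,3}. Now deg[3]=0, deg[1]=1.
Step 5: smallest deg-1 vertex = 1, p_5 = 6. Add edge {1,6}. Now deg[1]=0, deg[6]=1.
Step 6: smallest deg-1 vertex = 6, p_6 = 7. Add edge {6,7}. Now deg[6]=0, deg[7]=1.
Final: two remaining deg-1 vertices are 7, 8. Add edge {7,8}.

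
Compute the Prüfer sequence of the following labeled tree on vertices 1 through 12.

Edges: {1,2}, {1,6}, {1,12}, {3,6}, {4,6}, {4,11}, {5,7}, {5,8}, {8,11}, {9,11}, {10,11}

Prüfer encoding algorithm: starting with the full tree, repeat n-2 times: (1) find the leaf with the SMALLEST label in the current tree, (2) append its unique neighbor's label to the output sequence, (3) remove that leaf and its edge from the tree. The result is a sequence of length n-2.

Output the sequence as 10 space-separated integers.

Answer: 1 6 5 8 11 11 11 4 6 1

Derivation:
Step 1: leaves = {2,3,7,9,10,12}. Remove smallest leaf 2, emit neighbor 1.
Step 2: leaves = {3,7,9,10,12}. Remove smallest leaf 3, emit neighbor 6.
Step 3: leaves = {7,9,10,12}. Remove smallest leaf 7, emit neighbor 5.
Step 4: leaves = {5,9,10,12}. Remove smallest leaf 5, emit neighbor 8.
Step 5: leaves = {8,9,10,12}. Remove smallest leaf 8, emit neighbor 11.
Step 6: leaves = {9,10,12}. Remove smallest leaf 9, emit neighbor 11.
Step 7: leaves = {10,12}. Remove smallest leaf 10, emit neighbor 11.
Step 8: leaves = {11,12}. Remove smallest leaf 11, emit neighbor 4.
Step 9: leaves = {4,12}. Remove smallest leaf 4, emit neighbor 6.
Step 10: leaves = {6,12}. Remove smallest leaf 6, emit neighbor 1.
Done: 2 vertices remain (1, 12). Sequence = [1 6 5 8 11 11 11 4 6 1]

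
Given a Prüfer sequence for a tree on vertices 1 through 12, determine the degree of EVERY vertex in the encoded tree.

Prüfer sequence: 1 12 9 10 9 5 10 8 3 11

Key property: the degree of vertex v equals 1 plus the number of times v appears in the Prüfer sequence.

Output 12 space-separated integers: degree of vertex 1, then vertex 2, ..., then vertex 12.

Answer: 2 1 2 1 2 1 1 2 3 3 2 2

Derivation:
p_1 = 1: count[1] becomes 1
p_2 = 12: count[12] becomes 1
p_3 = 9: count[9] becomes 1
p_4 = 10: count[10] becomes 1
p_5 = 9: count[9] becomes 2
p_6 = 5: count[5] becomes 1
p_7 = 10: count[10] becomes 2
p_8 = 8: count[8] becomes 1
p_9 = 3: count[3] becomes 1
p_10 = 11: count[11] becomes 1
Degrees (1 + count): deg[1]=1+1=2, deg[2]=1+0=1, deg[3]=1+1=2, deg[4]=1+0=1, deg[5]=1+1=2, deg[6]=1+0=1, deg[7]=1+0=1, deg[8]=1+1=2, deg[9]=1+2=3, deg[10]=1+2=3, deg[11]=1+1=2, deg[12]=1+1=2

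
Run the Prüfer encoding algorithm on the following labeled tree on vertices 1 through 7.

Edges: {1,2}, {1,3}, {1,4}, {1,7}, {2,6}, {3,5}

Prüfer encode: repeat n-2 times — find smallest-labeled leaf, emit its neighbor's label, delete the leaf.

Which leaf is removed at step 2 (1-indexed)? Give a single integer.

Answer: 5

Derivation:
Step 1: current leaves = {4,5,6,7}. Remove leaf 4 (neighbor: 1).
Step 2: current leaves = {5,6,7}. Remove leaf 5 (neighbor: 3).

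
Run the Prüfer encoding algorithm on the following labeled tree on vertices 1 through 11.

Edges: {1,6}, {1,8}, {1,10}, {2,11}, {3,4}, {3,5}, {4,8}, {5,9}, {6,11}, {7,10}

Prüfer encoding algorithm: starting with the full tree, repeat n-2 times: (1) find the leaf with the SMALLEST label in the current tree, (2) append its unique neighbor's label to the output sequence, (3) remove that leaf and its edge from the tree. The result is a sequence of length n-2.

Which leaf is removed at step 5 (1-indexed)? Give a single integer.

Step 1: current leaves = {2,7,9}. Remove leaf 2 (neighbor: 11).
Step 2: current leaves = {7,9,11}. Remove leaf 7 (neighbor: 10).
Step 3: current leaves = {9,10,11}. Remove leaf 9 (neighbor: 5).
Step 4: current leaves = {5,10,11}. Remove leaf 5 (neighbor: 3).
Step 5: current leaves = {3,10,11}. Remove leaf 3 (neighbor: 4).

Answer: 3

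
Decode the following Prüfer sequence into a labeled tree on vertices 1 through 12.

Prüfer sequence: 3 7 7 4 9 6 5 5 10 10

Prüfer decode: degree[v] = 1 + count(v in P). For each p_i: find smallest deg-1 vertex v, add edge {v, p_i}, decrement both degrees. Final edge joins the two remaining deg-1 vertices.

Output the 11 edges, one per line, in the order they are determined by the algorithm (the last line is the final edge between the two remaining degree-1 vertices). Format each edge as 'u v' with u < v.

Initial degrees: {1:1, 2:1, 3:2, 4:2, 5:3, 6:2, 7:3, 8:1, 9:2, 10:3, 11:1, 12:1}
Step 1: smallest deg-1 vertex = 1, p_1 = 3. Add edge {1,3}. Now deg[1]=0, deg[3]=1.
Step 2: smallest deg-1 vertex = 2, p_2 = 7. Add edge {2,7}. Now deg[2]=0, deg[7]=2.
Step 3: smallest deg-1 vertex = 3, p_3 = 7. Add edge {3,7}. Now deg[3]=0, deg[7]=1.
Step 4: smallest deg-1 vertex = 7, p_4 = 4. Add edge {4,7}. Now deg[7]=0, deg[4]=1.
Step 5: smallest deg-1 vertex = 4, p_5 = 9. Add edge {4,9}. Now deg[4]=0, deg[9]=1.
Step 6: smallest deg-1 vertex = 8, p_6 = 6. Add edge {6,8}. Now deg[8]=0, deg[6]=1.
Step 7: smallest deg-1 vertex = 6, p_7 = 5. Add edge {5,6}. Now deg[6]=0, deg[5]=2.
Step 8: smallest deg-1 vertex = 9, p_8 = 5. Add edge {5,9}. Now deg[9]=0, deg[5]=1.
Step 9: smallest deg-1 vertex = 5, p_9 = 10. Add edge {5,10}. Now deg[5]=0, deg[10]=2.
Step 10: smallest deg-1 vertex = 11, p_10 = 10. Add edge {10,11}. Now deg[11]=0, deg[10]=1.
Final: two remaining deg-1 vertices are 10, 12. Add edge {10,12}.

Answer: 1 3
2 7
3 7
4 7
4 9
6 8
5 6
5 9
5 10
10 11
10 12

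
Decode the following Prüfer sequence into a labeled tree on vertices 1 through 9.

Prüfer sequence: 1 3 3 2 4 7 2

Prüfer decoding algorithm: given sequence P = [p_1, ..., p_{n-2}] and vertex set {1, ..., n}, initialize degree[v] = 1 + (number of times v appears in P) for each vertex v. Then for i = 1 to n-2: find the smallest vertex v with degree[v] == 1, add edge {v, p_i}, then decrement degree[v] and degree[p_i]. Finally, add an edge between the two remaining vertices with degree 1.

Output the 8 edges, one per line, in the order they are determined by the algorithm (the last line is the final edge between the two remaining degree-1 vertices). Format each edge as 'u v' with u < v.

Answer: 1 5
1 3
3 6
2 3
4 8
4 7
2 7
2 9

Derivation:
Initial degrees: {1:2, 2:3, 3:3, 4:2, 5:1, 6:1, 7:2, 8:1, 9:1}
Step 1: smallest deg-1 vertex = 5, p_1 = 1. Add edge {1,5}. Now deg[5]=0, deg[1]=1.
Step 2: smallest deg-1 vertex = 1, p_2 = 3. Add edge {1,3}. Now deg[1]=0, deg[3]=2.
Step 3: smallest deg-1 vertex = 6, p_3 = 3. Add edge {3,6}. Now deg[6]=0, deg[3]=1.
Step 4: smallest deg-1 vertex = 3, p_4 = 2. Add edge {2,3}. Now deg[3]=0, deg[2]=2.
Step 5: smallest deg-1 vertex = 8, p_5 = 4. Add edge {4,8}. Now deg[8]=0, deg[4]=1.
Step 6: smallest deg-1 vertex = 4, p_6 = 7. Add edge {4,7}. Now deg[4]=0, deg[7]=1.
Step 7: smallest deg-1 vertex = 7, p_7 = 2. Add edge {2,7}. Now deg[7]=0, deg[2]=1.
Final: two remaining deg-1 vertices are 2, 9. Add edge {2,9}.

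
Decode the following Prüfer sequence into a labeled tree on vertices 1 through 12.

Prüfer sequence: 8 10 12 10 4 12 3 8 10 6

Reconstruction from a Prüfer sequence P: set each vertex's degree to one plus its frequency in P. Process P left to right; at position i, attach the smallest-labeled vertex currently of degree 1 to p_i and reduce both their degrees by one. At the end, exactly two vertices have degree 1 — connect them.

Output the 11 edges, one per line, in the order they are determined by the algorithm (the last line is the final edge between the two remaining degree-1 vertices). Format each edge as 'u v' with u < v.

Initial degrees: {1:1, 2:1, 3:2, 4:2, 5:1, 6:2, 7:1, 8:3, 9:1, 10:4, 11:1, 12:3}
Step 1: smallest deg-1 vertex = 1, p_1 = 8. Add edge {1,8}. Now deg[1]=0, deg[8]=2.
Step 2: smallest deg-1 vertex = 2, p_2 = 10. Add edge {2,10}. Now deg[2]=0, deg[10]=3.
Step 3: smallest deg-1 vertex = 5, p_3 = 12. Add edge {5,12}. Now deg[5]=0, deg[12]=2.
Step 4: smallest deg-1 vertex = 7, p_4 = 10. Add edge {7,10}. Now deg[7]=0, deg[10]=2.
Step 5: smallest deg-1 vertex = 9, p_5 = 4. Add edge {4,9}. Now deg[9]=0, deg[4]=1.
Step 6: smallest deg-1 vertex = 4, p_6 = 12. Add edge {4,12}. Now deg[4]=0, deg[12]=1.
Step 7: smallest deg-1 vertex = 11, p_7 = 3. Add edge {3,11}. Now deg[11]=0, deg[3]=1.
Step 8: smallest deg-1 vertex = 3, p_8 = 8. Add edge {3,8}. Now deg[3]=0, deg[8]=1.
Step 9: smallest deg-1 vertex = 8, p_9 = 10. Add edge {8,10}. Now deg[8]=0, deg[10]=1.
Step 10: smallest deg-1 vertex = 10, p_10 = 6. Add edge {6,10}. Now deg[10]=0, deg[6]=1.
Final: two remaining deg-1 vertices are 6, 12. Add edge {6,12}.

Answer: 1 8
2 10
5 12
7 10
4 9
4 12
3 11
3 8
8 10
6 10
6 12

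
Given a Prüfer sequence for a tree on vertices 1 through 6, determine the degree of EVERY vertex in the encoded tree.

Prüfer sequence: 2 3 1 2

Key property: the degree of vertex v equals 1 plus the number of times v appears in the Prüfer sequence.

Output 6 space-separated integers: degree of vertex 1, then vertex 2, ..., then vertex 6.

p_1 = 2: count[2] becomes 1
p_2 = 3: count[3] becomes 1
p_3 = 1: count[1] becomes 1
p_4 = 2: count[2] becomes 2
Degrees (1 + count): deg[1]=1+1=2, deg[2]=1+2=3, deg[3]=1+1=2, deg[4]=1+0=1, deg[5]=1+0=1, deg[6]=1+0=1

Answer: 2 3 2 1 1 1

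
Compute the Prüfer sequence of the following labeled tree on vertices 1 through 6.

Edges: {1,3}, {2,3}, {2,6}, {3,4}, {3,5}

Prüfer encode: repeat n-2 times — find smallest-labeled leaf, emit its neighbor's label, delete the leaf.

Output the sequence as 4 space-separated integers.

Answer: 3 3 3 2

Derivation:
Step 1: leaves = {1,4,5,6}. Remove smallest leaf 1, emit neighbor 3.
Step 2: leaves = {4,5,6}. Remove smallest leaf 4, emit neighbor 3.
Step 3: leaves = {5,6}. Remove smallest leaf 5, emit neighbor 3.
Step 4: leaves = {3,6}. Remove smallest leaf 3, emit neighbor 2.
Done: 2 vertices remain (2, 6). Sequence = [3 3 3 2]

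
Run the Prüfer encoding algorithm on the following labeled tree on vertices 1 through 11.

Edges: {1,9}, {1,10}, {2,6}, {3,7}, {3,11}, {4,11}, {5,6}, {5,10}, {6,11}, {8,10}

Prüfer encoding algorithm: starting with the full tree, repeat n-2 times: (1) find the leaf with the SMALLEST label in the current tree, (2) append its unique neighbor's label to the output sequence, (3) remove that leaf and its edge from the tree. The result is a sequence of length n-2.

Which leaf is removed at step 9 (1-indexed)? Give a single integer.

Step 1: current leaves = {2,4,7,8,9}. Remove leaf 2 (neighbor: 6).
Step 2: current leaves = {4,7,8,9}. Remove leaf 4 (neighbor: 11).
Step 3: current leaves = {7,8,9}. Remove leaf 7 (neighbor: 3).
Step 4: current leaves = {3,8,9}. Remove leaf 3 (neighbor: 11).
Step 5: current leaves = {8,9,11}. Remove leaf 8 (neighbor: 10).
Step 6: current leaves = {9,11}. Remove leaf 9 (neighbor: 1).
Step 7: current leaves = {1,11}. Remove leaf 1 (neighbor: 10).
Step 8: current leaves = {10,11}. Remove leaf 10 (neighbor: 5).
Step 9: current leaves = {5,11}. Remove leaf 5 (neighbor: 6).

Answer: 5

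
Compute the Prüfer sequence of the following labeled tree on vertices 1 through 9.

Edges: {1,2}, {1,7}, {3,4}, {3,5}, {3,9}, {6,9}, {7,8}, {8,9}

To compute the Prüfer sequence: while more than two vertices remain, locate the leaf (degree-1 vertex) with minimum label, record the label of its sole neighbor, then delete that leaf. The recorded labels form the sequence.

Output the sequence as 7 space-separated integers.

Step 1: leaves = {2,4,5,6}. Remove smallest leaf 2, emit neighbor 1.
Step 2: leaves = {1,4,5,6}. Remove smallest leaf 1, emit neighbor 7.
Step 3: leaves = {4,5,6,7}. Remove smallest leaf 4, emit neighbor 3.
Step 4: leaves = {5,6,7}. Remove smallest leaf 5, emit neighbor 3.
Step 5: leaves = {3,6,7}. Remove smallest leaf 3, emit neighbor 9.
Step 6: leaves = {6,7}. Remove smallest leaf 6, emit neighbor 9.
Step 7: leaves = {7,9}. Remove smallest leaf 7, emit neighbor 8.
Done: 2 vertices remain (8, 9). Sequence = [1 7 3 3 9 9 8]

Answer: 1 7 3 3 9 9 8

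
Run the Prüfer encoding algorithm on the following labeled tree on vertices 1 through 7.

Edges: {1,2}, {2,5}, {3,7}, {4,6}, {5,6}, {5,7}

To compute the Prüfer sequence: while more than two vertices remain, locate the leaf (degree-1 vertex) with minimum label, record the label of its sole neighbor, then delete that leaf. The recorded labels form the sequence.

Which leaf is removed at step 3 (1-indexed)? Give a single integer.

Step 1: current leaves = {1,3,4}. Remove leaf 1 (neighbor: 2).
Step 2: current leaves = {2,3,4}. Remove leaf 2 (neighbor: 5).
Step 3: current leaves = {3,4}. Remove leaf 3 (neighbor: 7).

Answer: 3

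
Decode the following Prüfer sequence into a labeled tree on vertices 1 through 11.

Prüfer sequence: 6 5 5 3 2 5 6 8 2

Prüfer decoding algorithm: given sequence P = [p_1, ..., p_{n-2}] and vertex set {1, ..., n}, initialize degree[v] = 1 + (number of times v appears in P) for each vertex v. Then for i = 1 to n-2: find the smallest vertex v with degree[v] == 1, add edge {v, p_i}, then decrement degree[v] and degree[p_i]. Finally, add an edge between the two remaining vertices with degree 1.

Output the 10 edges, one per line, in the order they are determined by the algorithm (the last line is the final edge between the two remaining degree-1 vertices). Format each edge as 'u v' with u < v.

Initial degrees: {1:1, 2:3, 3:2, 4:1, 5:4, 6:3, 7:1, 8:2, 9:1, 10:1, 11:1}
Step 1: smallest deg-1 vertex = 1, p_1 = 6. Add edge {1,6}. Now deg[1]=0, deg[6]=2.
Step 2: smallest deg-1 vertex = 4, p_2 = 5. Add edge {4,5}. Now deg[4]=0, deg[5]=3.
Step 3: smallest deg-1 vertex = 7, p_3 = 5. Add edge {5,7}. Now deg[7]=0, deg[5]=2.
Step 4: smallest deg-1 vertex = 9, p_4 = 3. Add edge {3,9}. Now deg[9]=0, deg[3]=1.
Step 5: smallest deg-1 vertex = 3, p_5 = 2. Add edge {2,3}. Now deg[3]=0, deg[2]=2.
Step 6: smallest deg-1 vertex = 10, p_6 = 5. Add edge {5,10}. Now deg[10]=0, deg[5]=1.
Step 7: smallest deg-1 vertex = 5, p_7 = 6. Add edge {5,6}. Now deg[5]=0, deg[6]=1.
Step 8: smallest deg-1 vertex = 6, p_8 = 8. Add edge {6,8}. Now deg[6]=0, deg[8]=1.
Step 9: smallest deg-1 vertex = 8, p_9 = 2. Add edge {2,8}. Now deg[8]=0, deg[2]=1.
Final: two remaining deg-1 vertices are 2, 11. Add edge {2,11}.

Answer: 1 6
4 5
5 7
3 9
2 3
5 10
5 6
6 8
2 8
2 11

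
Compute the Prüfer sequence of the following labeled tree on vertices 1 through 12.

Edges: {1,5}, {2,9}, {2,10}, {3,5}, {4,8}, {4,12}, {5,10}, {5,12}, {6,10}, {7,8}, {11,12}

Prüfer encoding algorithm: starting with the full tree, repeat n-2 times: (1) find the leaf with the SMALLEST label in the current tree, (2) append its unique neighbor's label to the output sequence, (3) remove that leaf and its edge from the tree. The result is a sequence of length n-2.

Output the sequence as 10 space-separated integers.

Step 1: leaves = {1,3,6,7,9,11}. Remove smallest leaf 1, emit neighbor 5.
Step 2: leaves = {3,6,7,9,11}. Remove smallest leaf 3, emit neighbor 5.
Step 3: leaves = {6,7,9,11}. Remove smallest leaf 6, emit neighbor 10.
Step 4: leaves = {7,9,11}. Remove smallest leaf 7, emit neighbor 8.
Step 5: leaves = {8,9,11}. Remove smallest leaf 8, emit neighbor 4.
Step 6: leaves = {4,9,11}. Remove smallest leaf 4, emit neighbor 12.
Step 7: leaves = {9,11}. Remove smallest leaf 9, emit neighbor 2.
Step 8: leaves = {2,11}. Remove smallest leaf 2, emit neighbor 10.
Step 9: leaves = {10,11}. Remove smallest leaf 10, emit neighbor 5.
Step 10: leaves = {5,11}. Remove smallest leaf 5, emit neighbor 12.
Done: 2 vertices remain (11, 12). Sequence = [5 5 10 8 4 12 2 10 5 12]

Answer: 5 5 10 8 4 12 2 10 5 12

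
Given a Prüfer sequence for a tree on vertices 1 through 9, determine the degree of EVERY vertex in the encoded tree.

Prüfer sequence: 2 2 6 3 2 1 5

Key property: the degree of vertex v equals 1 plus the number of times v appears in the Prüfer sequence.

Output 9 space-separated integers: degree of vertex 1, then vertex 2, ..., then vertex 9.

Answer: 2 4 2 1 2 2 1 1 1

Derivation:
p_1 = 2: count[2] becomes 1
p_2 = 2: count[2] becomes 2
p_3 = 6: count[6] becomes 1
p_4 = 3: count[3] becomes 1
p_5 = 2: count[2] becomes 3
p_6 = 1: count[1] becomes 1
p_7 = 5: count[5] becomes 1
Degrees (1 + count): deg[1]=1+1=2, deg[2]=1+3=4, deg[3]=1+1=2, deg[4]=1+0=1, deg[5]=1+1=2, deg[6]=1+1=2, deg[7]=1+0=1, deg[8]=1+0=1, deg[9]=1+0=1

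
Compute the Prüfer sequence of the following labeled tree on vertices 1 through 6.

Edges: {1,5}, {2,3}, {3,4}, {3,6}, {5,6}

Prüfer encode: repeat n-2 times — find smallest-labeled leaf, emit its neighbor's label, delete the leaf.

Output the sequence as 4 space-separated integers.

Step 1: leaves = {1,2,4}. Remove smallest leaf 1, emit neighbor 5.
Step 2: leaves = {2,4,5}. Remove smallest leaf 2, emit neighbor 3.
Step 3: leaves = {4,5}. Remove smallest leaf 4, emit neighbor 3.
Step 4: leaves = {3,5}. Remove smallest leaf 3, emit neighbor 6.
Done: 2 vertices remain (5, 6). Sequence = [5 3 3 6]

Answer: 5 3 3 6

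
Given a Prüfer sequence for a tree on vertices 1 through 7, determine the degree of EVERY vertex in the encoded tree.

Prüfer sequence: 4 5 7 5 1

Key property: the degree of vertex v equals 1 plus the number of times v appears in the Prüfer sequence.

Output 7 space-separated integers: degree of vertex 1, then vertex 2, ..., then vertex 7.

p_1 = 4: count[4] becomes 1
p_2 = 5: count[5] becomes 1
p_3 = 7: count[7] becomes 1
p_4 = 5: count[5] becomes 2
p_5 = 1: count[1] becomes 1
Degrees (1 + count): deg[1]=1+1=2, deg[2]=1+0=1, deg[3]=1+0=1, deg[4]=1+1=2, deg[5]=1+2=3, deg[6]=1+0=1, deg[7]=1+1=2

Answer: 2 1 1 2 3 1 2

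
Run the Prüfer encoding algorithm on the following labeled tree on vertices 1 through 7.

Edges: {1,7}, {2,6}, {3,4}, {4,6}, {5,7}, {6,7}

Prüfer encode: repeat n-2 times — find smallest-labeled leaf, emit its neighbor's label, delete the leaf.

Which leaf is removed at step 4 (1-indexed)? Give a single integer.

Answer: 4

Derivation:
Step 1: current leaves = {1,2,3,5}. Remove leaf 1 (neighbor: 7).
Step 2: current leaves = {2,3,5}. Remove leaf 2 (neighbor: 6).
Step 3: current leaves = {3,5}. Remove leaf 3 (neighbor: 4).
Step 4: current leaves = {4,5}. Remove leaf 4 (neighbor: 6).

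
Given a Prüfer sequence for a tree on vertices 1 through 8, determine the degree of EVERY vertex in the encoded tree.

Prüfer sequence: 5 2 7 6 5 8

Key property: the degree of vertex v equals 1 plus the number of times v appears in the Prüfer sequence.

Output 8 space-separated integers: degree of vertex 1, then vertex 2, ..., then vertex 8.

p_1 = 5: count[5] becomes 1
p_2 = 2: count[2] becomes 1
p_3 = 7: count[7] becomes 1
p_4 = 6: count[6] becomes 1
p_5 = 5: count[5] becomes 2
p_6 = 8: count[8] becomes 1
Degrees (1 + count): deg[1]=1+0=1, deg[2]=1+1=2, deg[3]=1+0=1, deg[4]=1+0=1, deg[5]=1+2=3, deg[6]=1+1=2, deg[7]=1+1=2, deg[8]=1+1=2

Answer: 1 2 1 1 3 2 2 2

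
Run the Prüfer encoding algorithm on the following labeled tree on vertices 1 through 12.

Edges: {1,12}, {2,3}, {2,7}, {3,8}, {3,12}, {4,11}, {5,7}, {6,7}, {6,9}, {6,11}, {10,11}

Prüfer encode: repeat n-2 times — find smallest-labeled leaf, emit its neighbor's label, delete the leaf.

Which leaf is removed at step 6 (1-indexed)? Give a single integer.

Answer: 10

Derivation:
Step 1: current leaves = {1,4,5,8,9,10}. Remove leaf 1 (neighbor: 12).
Step 2: current leaves = {4,5,8,9,10,12}. Remove leaf 4 (neighbor: 11).
Step 3: current leaves = {5,8,9,10,12}. Remove leaf 5 (neighbor: 7).
Step 4: current leaves = {8,9,10,12}. Remove leaf 8 (neighbor: 3).
Step 5: current leaves = {9,10,12}. Remove leaf 9 (neighbor: 6).
Step 6: current leaves = {10,12}. Remove leaf 10 (neighbor: 11).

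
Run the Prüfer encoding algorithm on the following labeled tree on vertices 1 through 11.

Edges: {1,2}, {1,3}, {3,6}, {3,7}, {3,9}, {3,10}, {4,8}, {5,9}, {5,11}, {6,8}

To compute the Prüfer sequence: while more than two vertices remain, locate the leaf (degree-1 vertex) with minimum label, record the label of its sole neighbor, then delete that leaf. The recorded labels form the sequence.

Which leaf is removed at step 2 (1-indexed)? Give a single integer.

Answer: 1

Derivation:
Step 1: current leaves = {2,4,7,10,11}. Remove leaf 2 (neighbor: 1).
Step 2: current leaves = {1,4,7,10,11}. Remove leaf 1 (neighbor: 3).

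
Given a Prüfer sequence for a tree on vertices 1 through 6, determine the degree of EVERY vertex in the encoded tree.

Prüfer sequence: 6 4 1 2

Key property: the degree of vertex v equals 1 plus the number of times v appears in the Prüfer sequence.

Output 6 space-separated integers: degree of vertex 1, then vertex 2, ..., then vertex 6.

Answer: 2 2 1 2 1 2

Derivation:
p_1 = 6: count[6] becomes 1
p_2 = 4: count[4] becomes 1
p_3 = 1: count[1] becomes 1
p_4 = 2: count[2] becomes 1
Degrees (1 + count): deg[1]=1+1=2, deg[2]=1+1=2, deg[3]=1+0=1, deg[4]=1+1=2, deg[5]=1+0=1, deg[6]=1+1=2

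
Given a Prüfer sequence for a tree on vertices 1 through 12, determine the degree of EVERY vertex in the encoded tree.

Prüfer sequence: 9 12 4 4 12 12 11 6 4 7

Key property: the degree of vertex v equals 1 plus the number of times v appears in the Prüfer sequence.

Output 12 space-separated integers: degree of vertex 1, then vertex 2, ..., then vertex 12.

Answer: 1 1 1 4 1 2 2 1 2 1 2 4

Derivation:
p_1 = 9: count[9] becomes 1
p_2 = 12: count[12] becomes 1
p_3 = 4: count[4] becomes 1
p_4 = 4: count[4] becomes 2
p_5 = 12: count[12] becomes 2
p_6 = 12: count[12] becomes 3
p_7 = 11: count[11] becomes 1
p_8 = 6: count[6] becomes 1
p_9 = 4: count[4] becomes 3
p_10 = 7: count[7] becomes 1
Degrees (1 + count): deg[1]=1+0=1, deg[2]=1+0=1, deg[3]=1+0=1, deg[4]=1+3=4, deg[5]=1+0=1, deg[6]=1+1=2, deg[7]=1+1=2, deg[8]=1+0=1, deg[9]=1+1=2, deg[10]=1+0=1, deg[11]=1+1=2, deg[12]=1+3=4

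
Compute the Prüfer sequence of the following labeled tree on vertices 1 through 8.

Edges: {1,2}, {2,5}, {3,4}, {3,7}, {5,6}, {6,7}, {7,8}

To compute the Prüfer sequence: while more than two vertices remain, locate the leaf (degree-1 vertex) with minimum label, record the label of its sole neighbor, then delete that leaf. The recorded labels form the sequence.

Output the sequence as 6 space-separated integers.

Answer: 2 5 3 7 6 7

Derivation:
Step 1: leaves = {1,4,8}. Remove smallest leaf 1, emit neighbor 2.
Step 2: leaves = {2,4,8}. Remove smallest leaf 2, emit neighbor 5.
Step 3: leaves = {4,5,8}. Remove smallest leaf 4, emit neighbor 3.
Step 4: leaves = {3,5,8}. Remove smallest leaf 3, emit neighbor 7.
Step 5: leaves = {5,8}. Remove smallest leaf 5, emit neighbor 6.
Step 6: leaves = {6,8}. Remove smallest leaf 6, emit neighbor 7.
Done: 2 vertices remain (7, 8). Sequence = [2 5 3 7 6 7]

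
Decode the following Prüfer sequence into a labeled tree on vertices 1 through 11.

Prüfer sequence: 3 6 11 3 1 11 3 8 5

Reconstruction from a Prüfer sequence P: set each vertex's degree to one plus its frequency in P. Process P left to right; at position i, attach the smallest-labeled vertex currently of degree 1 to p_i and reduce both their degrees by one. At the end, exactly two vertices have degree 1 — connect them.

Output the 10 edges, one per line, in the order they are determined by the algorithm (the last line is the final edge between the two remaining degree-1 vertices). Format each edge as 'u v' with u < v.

Answer: 2 3
4 6
6 11
3 7
1 9
1 11
3 10
3 8
5 8
5 11

Derivation:
Initial degrees: {1:2, 2:1, 3:4, 4:1, 5:2, 6:2, 7:1, 8:2, 9:1, 10:1, 11:3}
Step 1: smallest deg-1 vertex = 2, p_1 = 3. Add edge {2,3}. Now deg[2]=0, deg[3]=3.
Step 2: smallest deg-1 vertex = 4, p_2 = 6. Add edge {4,6}. Now deg[4]=0, deg[6]=1.
Step 3: smallest deg-1 vertex = 6, p_3 = 11. Add edge {6,11}. Now deg[6]=0, deg[11]=2.
Step 4: smallest deg-1 vertex = 7, p_4 = 3. Add edge {3,7}. Now deg[7]=0, deg[3]=2.
Step 5: smallest deg-1 vertex = 9, p_5 = 1. Add edge {1,9}. Now deg[9]=0, deg[1]=1.
Step 6: smallest deg-1 vertex = 1, p_6 = 11. Add edge {1,11}. Now deg[1]=0, deg[11]=1.
Step 7: smallest deg-1 vertex = 10, p_7 = 3. Add edge {3,10}. Now deg[10]=0, deg[3]=1.
Step 8: smallest deg-1 vertex = 3, p_8 = 8. Add edge {3,8}. Now deg[3]=0, deg[8]=1.
Step 9: smallest deg-1 vertex = 8, p_9 = 5. Add edge {5,8}. Now deg[8]=0, deg[5]=1.
Final: two remaining deg-1 vertices are 5, 11. Add edge {5,11}.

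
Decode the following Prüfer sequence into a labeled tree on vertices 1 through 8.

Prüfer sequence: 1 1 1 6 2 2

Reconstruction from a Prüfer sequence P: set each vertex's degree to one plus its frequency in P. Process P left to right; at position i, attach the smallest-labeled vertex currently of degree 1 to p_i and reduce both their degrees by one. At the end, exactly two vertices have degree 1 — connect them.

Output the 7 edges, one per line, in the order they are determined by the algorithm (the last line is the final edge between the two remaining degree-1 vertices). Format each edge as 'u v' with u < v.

Answer: 1 3
1 4
1 5
1 6
2 6
2 7
2 8

Derivation:
Initial degrees: {1:4, 2:3, 3:1, 4:1, 5:1, 6:2, 7:1, 8:1}
Step 1: smallest deg-1 vertex = 3, p_1 = 1. Add edge {1,3}. Now deg[3]=0, deg[1]=3.
Step 2: smallest deg-1 vertex = 4, p_2 = 1. Add edge {1,4}. Now deg[4]=0, deg[1]=2.
Step 3: smallest deg-1 vertex = 5, p_3 = 1. Add edge {1,5}. Now deg[5]=0, deg[1]=1.
Step 4: smallest deg-1 vertex = 1, p_4 = 6. Add edge {1,6}. Now deg[1]=0, deg[6]=1.
Step 5: smallest deg-1 vertex = 6, p_5 = 2. Add edge {2,6}. Now deg[6]=0, deg[2]=2.
Step 6: smallest deg-1 vertex = 7, p_6 = 2. Add edge {2,7}. Now deg[7]=0, deg[2]=1.
Final: two remaining deg-1 vertices are 2, 8. Add edge {2,8}.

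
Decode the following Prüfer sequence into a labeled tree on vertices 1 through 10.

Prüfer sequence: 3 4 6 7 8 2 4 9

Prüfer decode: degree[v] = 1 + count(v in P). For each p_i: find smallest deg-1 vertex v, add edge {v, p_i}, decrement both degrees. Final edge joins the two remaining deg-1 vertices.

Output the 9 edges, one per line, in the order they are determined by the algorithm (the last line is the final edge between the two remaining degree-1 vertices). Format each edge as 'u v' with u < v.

Initial degrees: {1:1, 2:2, 3:2, 4:3, 5:1, 6:2, 7:2, 8:2, 9:2, 10:1}
Step 1: smallest deg-1 vertex = 1, p_1 = 3. Add edge {1,3}. Now deg[1]=0, deg[3]=1.
Step 2: smallest deg-1 vertex = 3, p_2 = 4. Add edge {3,4}. Now deg[3]=0, deg[4]=2.
Step 3: smallest deg-1 vertex = 5, p_3 = 6. Add edge {5,6}. Now deg[5]=0, deg[6]=1.
Step 4: smallest deg-1 vertex = 6, p_4 = 7. Add edge {6,7}. Now deg[6]=0, deg[7]=1.
Step 5: smallest deg-1 vertex = 7, p_5 = 8. Add edge {7,8}. Now deg[7]=0, deg[8]=1.
Step 6: smallest deg-1 vertex = 8, p_6 = 2. Add edge {2,8}. Now deg[8]=0, deg[2]=1.
Step 7: smallest deg-1 vertex = 2, p_7 = 4. Add edge {2,4}. Now deg[2]=0, deg[4]=1.
Step 8: smallest deg-1 vertex = 4, p_8 = 9. Add edge {4,9}. Now deg[4]=0, deg[9]=1.
Final: two remaining deg-1 vertices are 9, 10. Add edge {9,10}.

Answer: 1 3
3 4
5 6
6 7
7 8
2 8
2 4
4 9
9 10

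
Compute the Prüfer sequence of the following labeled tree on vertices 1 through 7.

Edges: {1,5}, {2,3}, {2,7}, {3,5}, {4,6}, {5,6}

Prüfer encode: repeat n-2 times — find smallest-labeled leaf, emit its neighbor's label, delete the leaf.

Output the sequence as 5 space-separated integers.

Answer: 5 6 5 3 2

Derivation:
Step 1: leaves = {1,4,7}. Remove smallest leaf 1, emit neighbor 5.
Step 2: leaves = {4,7}. Remove smallest leaf 4, emit neighbor 6.
Step 3: leaves = {6,7}. Remove smallest leaf 6, emit neighbor 5.
Step 4: leaves = {5,7}. Remove smallest leaf 5, emit neighbor 3.
Step 5: leaves = {3,7}. Remove smallest leaf 3, emit neighbor 2.
Done: 2 vertices remain (2, 7). Sequence = [5 6 5 3 2]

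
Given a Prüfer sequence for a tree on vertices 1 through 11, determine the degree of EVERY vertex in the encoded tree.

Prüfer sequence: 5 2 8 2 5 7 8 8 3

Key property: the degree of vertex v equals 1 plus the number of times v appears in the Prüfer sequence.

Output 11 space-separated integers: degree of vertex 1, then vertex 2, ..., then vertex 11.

Answer: 1 3 2 1 3 1 2 4 1 1 1

Derivation:
p_1 = 5: count[5] becomes 1
p_2 = 2: count[2] becomes 1
p_3 = 8: count[8] becomes 1
p_4 = 2: count[2] becomes 2
p_5 = 5: count[5] becomes 2
p_6 = 7: count[7] becomes 1
p_7 = 8: count[8] becomes 2
p_8 = 8: count[8] becomes 3
p_9 = 3: count[3] becomes 1
Degrees (1 + count): deg[1]=1+0=1, deg[2]=1+2=3, deg[3]=1+1=2, deg[4]=1+0=1, deg[5]=1+2=3, deg[6]=1+0=1, deg[7]=1+1=2, deg[8]=1+3=4, deg[9]=1+0=1, deg[10]=1+0=1, deg[11]=1+0=1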